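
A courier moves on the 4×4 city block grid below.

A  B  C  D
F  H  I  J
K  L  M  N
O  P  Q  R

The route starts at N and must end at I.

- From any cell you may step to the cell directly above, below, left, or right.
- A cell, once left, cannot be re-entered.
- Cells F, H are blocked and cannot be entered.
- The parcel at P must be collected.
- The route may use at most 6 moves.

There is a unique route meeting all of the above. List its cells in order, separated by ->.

N -> R -> Q -> P -> L -> M -> I

The budget equals the shortest possible length, so every move has to be on a shortest route through the required cells.
Route from N: down to R, 2× left (reaching P), up to L, right to M, up to I — 6 moves in all.
Check: all required cells visited; 6 ≤ 6 moves.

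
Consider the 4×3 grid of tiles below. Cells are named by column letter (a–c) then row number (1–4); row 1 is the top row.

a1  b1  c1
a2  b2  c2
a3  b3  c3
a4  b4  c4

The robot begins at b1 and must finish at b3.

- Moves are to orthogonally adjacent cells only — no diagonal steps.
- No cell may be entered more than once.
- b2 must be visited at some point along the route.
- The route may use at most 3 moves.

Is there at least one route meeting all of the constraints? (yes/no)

One route that works: b1 → b2 → b3.

yes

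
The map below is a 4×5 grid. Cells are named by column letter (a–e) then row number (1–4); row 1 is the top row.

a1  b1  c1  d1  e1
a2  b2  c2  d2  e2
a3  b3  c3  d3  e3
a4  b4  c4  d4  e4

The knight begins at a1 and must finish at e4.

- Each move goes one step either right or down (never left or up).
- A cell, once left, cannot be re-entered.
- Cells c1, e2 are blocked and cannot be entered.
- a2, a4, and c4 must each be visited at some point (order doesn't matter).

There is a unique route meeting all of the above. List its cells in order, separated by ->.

a1 -> a2 -> a3 -> a4 -> b4 -> c4 -> d4 -> e4

Moves only go right or down, so the column and row indices never decrease.
Route from a1: down 3 to a4, right 4 to e4 — 7 moves in all.
Check: all required cells visited.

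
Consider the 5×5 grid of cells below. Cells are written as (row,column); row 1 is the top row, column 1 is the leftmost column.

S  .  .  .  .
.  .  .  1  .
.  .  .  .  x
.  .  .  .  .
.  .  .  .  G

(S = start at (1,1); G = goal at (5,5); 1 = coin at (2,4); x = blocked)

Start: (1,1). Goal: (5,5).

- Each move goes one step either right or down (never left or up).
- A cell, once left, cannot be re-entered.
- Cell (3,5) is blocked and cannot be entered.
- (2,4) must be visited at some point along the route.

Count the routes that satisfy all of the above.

8

A right/down-only route from (1,1) to (5,5) makes exactly 4 down-moves and 4 right-moves in some order.
With no other constraints that would be C(8,4) = 70 routes.
Split at (2,4) and multiply the segment counts (each segment already excludes blocked cells): (1,1)→(2,4): 4; (2,4)→(5,5): 2; product = 8.
That gives 8 routes.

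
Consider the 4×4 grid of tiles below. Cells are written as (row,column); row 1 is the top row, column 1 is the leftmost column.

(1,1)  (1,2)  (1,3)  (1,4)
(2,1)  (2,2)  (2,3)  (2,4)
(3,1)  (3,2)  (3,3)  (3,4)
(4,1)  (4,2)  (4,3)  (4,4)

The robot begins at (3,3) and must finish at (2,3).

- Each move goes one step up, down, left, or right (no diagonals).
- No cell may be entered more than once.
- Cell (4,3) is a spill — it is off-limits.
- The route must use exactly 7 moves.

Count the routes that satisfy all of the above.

Need simple routes of exactly 7 moves from (3,3) to (2,3) (Manhattan distance 1, so 3 moves are spent on a detour and 3 undoing it).
Enumerating: (3,3) (3,2) (2,2) (1,2) (1,3) (1,4) (2,4) (2,3) | (3,3) (3,2) (2,2) (2,1) (1,1) (1,2) (1,3) (2,3) | (3,3) (3,2) (4,2) (4,1) (3,1) (2,1) (2,2) (2,3) | (3,3) (3,2) (3,1) (2,1) (1,1) (1,2) (2,2) (2,3) | (3,3) (3,2) (3,1) (2,1) (1,1) (1,2) (1,3) (2,3) | (3,3) (3,2) (3,1) (2,1) (2,2) (1,2) (1,3) (2,3) | (3,3) (3,4) (2,4) (1,4) (1,3) (1,2) (2,2) (2,3).
That gives 7 routes.

7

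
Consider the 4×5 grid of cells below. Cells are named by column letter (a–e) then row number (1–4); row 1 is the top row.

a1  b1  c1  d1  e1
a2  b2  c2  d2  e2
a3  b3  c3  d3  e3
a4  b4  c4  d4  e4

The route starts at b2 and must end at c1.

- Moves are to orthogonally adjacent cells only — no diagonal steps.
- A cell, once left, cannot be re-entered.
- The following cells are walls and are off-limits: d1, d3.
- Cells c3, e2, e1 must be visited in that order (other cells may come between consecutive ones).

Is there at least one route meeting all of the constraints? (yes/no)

no

e1 must be visited but has only one open neighbour (e2), and it is neither the start nor the goal — the route would have to enter and leave through e2, re-entering it.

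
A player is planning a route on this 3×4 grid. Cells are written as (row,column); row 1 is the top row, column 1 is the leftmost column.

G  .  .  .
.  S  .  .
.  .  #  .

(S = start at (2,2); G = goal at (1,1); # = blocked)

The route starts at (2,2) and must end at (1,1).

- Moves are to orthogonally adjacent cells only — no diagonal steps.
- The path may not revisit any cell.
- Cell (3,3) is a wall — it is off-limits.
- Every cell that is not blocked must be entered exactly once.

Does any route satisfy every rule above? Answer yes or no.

no

Cell (3,4) has only one open neighbour but is neither the start nor the goal, so a Hamiltonian route would have to both enter and leave it through the same neighbour — impossible without revisiting.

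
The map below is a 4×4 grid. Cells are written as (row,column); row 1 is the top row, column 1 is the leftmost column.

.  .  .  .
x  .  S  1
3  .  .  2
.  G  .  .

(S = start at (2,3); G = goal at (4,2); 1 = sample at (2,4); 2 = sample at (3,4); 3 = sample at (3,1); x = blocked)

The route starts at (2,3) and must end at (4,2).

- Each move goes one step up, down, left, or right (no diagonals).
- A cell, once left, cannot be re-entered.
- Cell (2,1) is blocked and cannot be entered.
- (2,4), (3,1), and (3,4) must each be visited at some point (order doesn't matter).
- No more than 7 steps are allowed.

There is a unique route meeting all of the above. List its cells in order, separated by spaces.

(2,3) (2,4) (3,4) (3,3) (3,2) (3,1) (4,1) (4,2)

The budget equals the shortest possible length, so every move has to be on a shortest route through the required cells.
Route from (2,3): right to (2,4), down to (3,4), 3× left (reaching (3,1)), down to (4,1), right to (4,2) — 7 moves in all.
Check: all required cells visited; 7 ≤ 7 moves.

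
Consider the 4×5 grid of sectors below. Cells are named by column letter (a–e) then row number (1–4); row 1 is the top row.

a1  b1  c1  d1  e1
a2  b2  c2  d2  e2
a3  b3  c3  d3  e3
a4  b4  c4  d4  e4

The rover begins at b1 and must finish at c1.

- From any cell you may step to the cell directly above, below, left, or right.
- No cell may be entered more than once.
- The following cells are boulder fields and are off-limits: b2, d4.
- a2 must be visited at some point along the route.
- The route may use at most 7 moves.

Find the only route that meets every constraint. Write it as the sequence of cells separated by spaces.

The budget equals the shortest possible length, so every move has to be on a shortest route through the required cells.
Route from b1: left to a1, 2× down (reaching a3), 2× right (reaching c3), 2× up (reaching c1) — 7 moves in all.
Check: all required cells visited; 7 ≤ 7 moves.

b1 a1 a2 a3 b3 c3 c2 c1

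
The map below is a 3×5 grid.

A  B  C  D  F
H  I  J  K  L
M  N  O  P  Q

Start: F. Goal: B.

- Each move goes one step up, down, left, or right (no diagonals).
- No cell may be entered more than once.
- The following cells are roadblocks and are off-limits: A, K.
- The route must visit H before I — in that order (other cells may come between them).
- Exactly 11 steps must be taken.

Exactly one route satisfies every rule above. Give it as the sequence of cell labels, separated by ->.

F -> L -> Q -> P -> O -> N -> M -> H -> I -> J -> C -> B

The waypoints must appear in the order H, I, with no cell reused.
Route from F: 2× down (reaching Q), 4× left (reaching M), up to H, 2× right (reaching J), up to C, left to B — 11 moves in all.
Check: order respected (H at step 7, I at step 8); 11 moves as required.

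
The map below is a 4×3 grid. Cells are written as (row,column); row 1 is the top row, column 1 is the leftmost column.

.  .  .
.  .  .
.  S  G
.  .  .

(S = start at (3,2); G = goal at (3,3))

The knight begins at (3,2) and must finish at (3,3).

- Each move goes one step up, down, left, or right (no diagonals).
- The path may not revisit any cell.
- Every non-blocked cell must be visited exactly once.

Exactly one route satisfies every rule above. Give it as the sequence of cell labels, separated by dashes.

(3,2) - (2,2) - (2,3) - (1,3) - (1,2) - (1,1) - (2,1) - (3,1) - (4,1) - (4,2) - (4,3) - (3,3)

Need to visit all 12 open cells exactly once, starting at (3,2) and ending at (3,3).
Cell (1,3) has only two open neighbours ((2,3) and (1,2)), so the path must pass straight through it: one of those is the cell it's entered from and the other is where it exits.
Route from (3,2): up 1 to (2,2), right 1 to (2,3), up 1 to (1,3), left 2 to (1,1), down 3 to (4,1), right 2 to (4,3), up 1 to (3,3) — 11 moves in all.
Check: all 12 open cells covered.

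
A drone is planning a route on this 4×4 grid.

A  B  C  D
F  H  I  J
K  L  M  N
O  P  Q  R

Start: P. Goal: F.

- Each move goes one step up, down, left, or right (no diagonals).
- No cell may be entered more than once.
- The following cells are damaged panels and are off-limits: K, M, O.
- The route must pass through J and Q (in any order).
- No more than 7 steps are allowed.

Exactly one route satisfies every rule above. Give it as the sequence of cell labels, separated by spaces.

P Q R N J I H F

The budget equals the shortest possible length, so every move has to be on a shortest route through the required cells.
Route from P: right 2 to R, up 2 to J, left 3 to F — 7 moves in all.
Check: all required cells visited; 7 ≤ 7 moves.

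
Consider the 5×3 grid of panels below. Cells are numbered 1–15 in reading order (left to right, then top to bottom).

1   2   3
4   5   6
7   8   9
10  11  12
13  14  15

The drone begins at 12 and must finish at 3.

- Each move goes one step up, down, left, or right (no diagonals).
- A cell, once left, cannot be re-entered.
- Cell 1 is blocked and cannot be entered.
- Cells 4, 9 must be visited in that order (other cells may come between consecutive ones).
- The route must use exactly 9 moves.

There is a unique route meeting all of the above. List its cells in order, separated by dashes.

12 - 11 - 10 - 7 - 4 - 5 - 8 - 9 - 6 - 3

The waypoints must appear in the order 4, 9, with no cell reused.
Route from 12: 2× left (reaching 10), 2× up (reaching 4), right to 5, down to 8, right to 9, 2× up (reaching 3) — 9 moves in all.
Check: order respected (4 at step 4, 9 at step 7); 9 moves as required.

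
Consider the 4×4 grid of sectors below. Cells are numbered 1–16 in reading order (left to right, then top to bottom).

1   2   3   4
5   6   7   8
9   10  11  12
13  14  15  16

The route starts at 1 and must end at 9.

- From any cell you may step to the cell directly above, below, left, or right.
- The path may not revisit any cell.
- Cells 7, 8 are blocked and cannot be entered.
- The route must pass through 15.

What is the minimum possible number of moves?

8

Any route passes through 15 somewhere between 1 and 9. Summing Manhattan distances along the two legs (1 → 15 → 9) gives a lower bound of 5 + 3 = 8 moves.
A route of 8 moves achieves this: 1 → 5 → 6 → 10 → 11 → 15 → 14 → 13 → 9.
Since 8 matches the lower bound, it is optimal.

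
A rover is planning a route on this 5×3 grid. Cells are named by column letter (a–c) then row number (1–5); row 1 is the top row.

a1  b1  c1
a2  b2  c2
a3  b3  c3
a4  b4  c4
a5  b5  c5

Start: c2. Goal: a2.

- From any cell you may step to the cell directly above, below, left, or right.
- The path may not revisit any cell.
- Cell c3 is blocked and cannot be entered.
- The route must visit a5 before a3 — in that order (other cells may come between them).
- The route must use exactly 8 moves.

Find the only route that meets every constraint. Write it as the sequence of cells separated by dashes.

c2 - b2 - b3 - b4 - b5 - a5 - a4 - a3 - a2

The waypoints must appear in the order a5, a3, with no cell reused.
Route from c2: left to b2, 3× down (reaching b5), left to a5, 3× up (reaching a2) — 8 moves in all.
Check: order respected (a5 at step 5, a3 at step 7); 8 moves as required.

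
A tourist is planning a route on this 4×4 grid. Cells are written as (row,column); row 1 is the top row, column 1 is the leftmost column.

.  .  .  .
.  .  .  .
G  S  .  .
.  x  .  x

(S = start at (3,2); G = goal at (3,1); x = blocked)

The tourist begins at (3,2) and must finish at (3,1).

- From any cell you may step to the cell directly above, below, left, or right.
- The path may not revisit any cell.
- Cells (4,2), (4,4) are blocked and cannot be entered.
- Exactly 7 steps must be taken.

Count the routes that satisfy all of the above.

5

Need simple routes of exactly 7 moves from (3,2) to (3,1) (Manhattan distance 1, so 3 moves are spent on a detour and 3 undoing it).
Enumerating: (3,2) (2,2) (2,3) (1,3) (1,2) (1,1) (2,1) (3,1) | (3,2) (3,3) (2,3) (1,3) (1,2) (2,2) (2,1) (3,1) | (3,2) (3,3) (2,3) (1,3) (1,2) (1,1) (2,1) (3,1) | (3,2) (3,3) (2,3) (2,2) (1,2) (1,1) (2,1) (3,1) | (3,2) (3,3) (3,4) (2,4) (2,3) (2,2) (2,1) (3,1).
That gives 5 routes.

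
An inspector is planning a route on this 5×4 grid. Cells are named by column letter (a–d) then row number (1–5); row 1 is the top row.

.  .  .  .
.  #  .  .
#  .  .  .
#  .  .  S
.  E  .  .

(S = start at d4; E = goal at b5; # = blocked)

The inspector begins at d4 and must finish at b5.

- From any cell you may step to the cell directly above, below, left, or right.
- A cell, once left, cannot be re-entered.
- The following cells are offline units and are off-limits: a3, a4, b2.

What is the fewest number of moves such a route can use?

3

The Manhattan distance from d4 to b5 is |4−5| + |4−2| = 3, so at least 3 moves are needed.
A route of 3 moves achieves this: d4 → d5 → c5 → b5.
Since 3 matches the lower bound, it is optimal.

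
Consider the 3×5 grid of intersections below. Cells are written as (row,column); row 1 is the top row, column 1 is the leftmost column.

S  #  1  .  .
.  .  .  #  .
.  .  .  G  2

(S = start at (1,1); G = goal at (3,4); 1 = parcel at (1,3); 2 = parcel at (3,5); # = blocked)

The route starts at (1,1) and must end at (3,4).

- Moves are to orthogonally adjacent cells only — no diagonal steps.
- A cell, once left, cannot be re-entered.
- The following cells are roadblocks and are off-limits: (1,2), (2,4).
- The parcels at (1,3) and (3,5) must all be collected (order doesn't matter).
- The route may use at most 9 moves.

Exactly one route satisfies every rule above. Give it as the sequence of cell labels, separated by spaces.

The 9-move cap with required stops at (1,3), (3,5) leaves no slack for detours.
Route from (1,1): down to (2,1), 2× right (reaching (2,3)), up to (1,3), 2× right (reaching (1,5)), 2× down (reaching (3,5)), left to (3,4) — 9 moves in all.
Check: all required cells visited; 9 ≤ 9 moves.

(1,1) (2,1) (2,2) (2,3) (1,3) (1,4) (1,5) (2,5) (3,5) (3,4)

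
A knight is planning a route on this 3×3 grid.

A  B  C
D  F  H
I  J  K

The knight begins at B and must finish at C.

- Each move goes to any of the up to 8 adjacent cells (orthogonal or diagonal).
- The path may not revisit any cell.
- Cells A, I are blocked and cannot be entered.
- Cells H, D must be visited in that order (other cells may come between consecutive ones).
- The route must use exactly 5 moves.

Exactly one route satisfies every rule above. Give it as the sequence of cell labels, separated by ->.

The waypoints must appear in the order H, D, with no cell reused.
Route from B: down-right to H, down-left to J, up-left to D, right to F, up-right to C — 5 moves in all.
Check: order respected (H at step 1, D at step 3); 5 moves as required.

B -> H -> J -> D -> F -> C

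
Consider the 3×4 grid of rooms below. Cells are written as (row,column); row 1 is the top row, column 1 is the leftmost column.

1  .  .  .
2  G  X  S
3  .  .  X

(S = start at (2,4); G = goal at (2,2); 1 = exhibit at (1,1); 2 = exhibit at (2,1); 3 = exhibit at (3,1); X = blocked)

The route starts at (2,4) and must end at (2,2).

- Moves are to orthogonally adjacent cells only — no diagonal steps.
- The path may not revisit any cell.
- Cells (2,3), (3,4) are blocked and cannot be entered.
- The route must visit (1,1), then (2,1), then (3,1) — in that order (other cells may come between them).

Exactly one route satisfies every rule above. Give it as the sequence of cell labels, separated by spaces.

(2,4) (1,4) (1,3) (1,2) (1,1) (2,1) (3,1) (3,2) (2,2)

The waypoints must appear in the order (1,1), (2,1), (3,1), with no cell reused.
Route from (2,4): up 1 to (1,4), left 3 to (1,1), down 2 to (3,1), right 1 to (3,2), up 1 to (2,2) — 8 moves in all.
Check: order respected (1 at step 4, 2 at step 5, 3 at step 6).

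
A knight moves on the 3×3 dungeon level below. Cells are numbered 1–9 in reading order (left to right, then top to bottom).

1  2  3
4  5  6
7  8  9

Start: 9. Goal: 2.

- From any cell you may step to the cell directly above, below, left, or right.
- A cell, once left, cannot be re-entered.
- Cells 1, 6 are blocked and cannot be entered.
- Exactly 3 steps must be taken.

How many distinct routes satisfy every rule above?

Need simple routes of exactly 3 moves from 9 to 2 (Manhattan distance 3, so 0 moves are spent on a detour and 0 undoing it).
Enumerating: 9 8 5 2.
That gives 1 route.

1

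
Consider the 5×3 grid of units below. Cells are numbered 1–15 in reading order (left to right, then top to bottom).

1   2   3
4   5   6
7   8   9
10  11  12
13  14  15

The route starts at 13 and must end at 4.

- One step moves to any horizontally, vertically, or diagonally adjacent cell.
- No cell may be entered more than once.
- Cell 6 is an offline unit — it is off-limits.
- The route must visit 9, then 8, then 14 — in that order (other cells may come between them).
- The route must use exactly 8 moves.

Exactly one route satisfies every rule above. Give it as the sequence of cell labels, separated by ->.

13 -> 11 -> 9 -> 8 -> 12 -> 14 -> 10 -> 7 -> 4

The waypoints must appear in the order 9, 8, 14, with no cell reused.
Route from 13: up-right 2 to 9, left 1 to 8, down-right 1 to 12, down-left 1 to 14, up-left 1 to 10, up 2 to 4 — 8 moves in all.
Check: order respected (9 at step 2, 8 at step 3, 14 at step 5); 8 moves as required.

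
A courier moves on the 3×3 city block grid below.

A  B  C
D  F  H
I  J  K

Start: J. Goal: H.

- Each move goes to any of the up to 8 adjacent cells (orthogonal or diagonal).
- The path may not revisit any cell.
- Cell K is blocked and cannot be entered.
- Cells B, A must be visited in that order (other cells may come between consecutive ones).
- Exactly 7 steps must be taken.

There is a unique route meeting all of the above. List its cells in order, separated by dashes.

J - I - D - B - A - F - C - H

The waypoints must appear in the order B, A, with no cell reused.
Route from J: left 1 to I, up 1 to D, up-right 1 to B, left 1 to A, down-right 1 to F, up-right 1 to C, down 1 to H — 7 moves in all.
Check: order respected (B at step 3, A at step 4); 7 moves as required.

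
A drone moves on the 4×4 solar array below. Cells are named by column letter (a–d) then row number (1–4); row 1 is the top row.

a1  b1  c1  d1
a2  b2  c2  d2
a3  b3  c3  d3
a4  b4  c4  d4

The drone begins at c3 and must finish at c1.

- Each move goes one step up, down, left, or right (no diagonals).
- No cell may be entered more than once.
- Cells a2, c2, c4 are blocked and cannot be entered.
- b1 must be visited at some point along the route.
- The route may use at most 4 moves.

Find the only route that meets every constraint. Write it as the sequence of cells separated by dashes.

The budget equals the shortest possible length, so every move has to be on a shortest route through the required cells.
Route from c3: left 1 to b3, up 2 to b1, right 1 to c1 — 4 moves in all.
Check: all required cells visited; 4 ≤ 4 moves.

c3 - b3 - b2 - b1 - c1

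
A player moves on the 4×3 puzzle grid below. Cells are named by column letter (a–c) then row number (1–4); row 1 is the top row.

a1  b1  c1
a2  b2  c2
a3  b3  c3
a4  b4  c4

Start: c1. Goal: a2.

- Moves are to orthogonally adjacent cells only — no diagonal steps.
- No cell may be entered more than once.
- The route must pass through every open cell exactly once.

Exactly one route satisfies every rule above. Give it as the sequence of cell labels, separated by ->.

Need to visit all 12 open cells exactly once, starting at c1 and ending at a2.
Route from c1: 3× down (reaching c4), 2× left (reaching a4), up to a3, right to b3, 2× up (reaching b1), left to a1, down to a2 — 11 moves in all.
Check: all 12 open cells covered.

c1 -> c2 -> c3 -> c4 -> b4 -> a4 -> a3 -> b3 -> b2 -> b1 -> a1 -> a2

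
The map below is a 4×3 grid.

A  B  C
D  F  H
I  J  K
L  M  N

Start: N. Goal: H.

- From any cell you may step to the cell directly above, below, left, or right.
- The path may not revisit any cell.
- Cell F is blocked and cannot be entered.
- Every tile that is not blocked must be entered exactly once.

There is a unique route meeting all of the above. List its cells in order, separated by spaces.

Need to visit all 11 open cells exactly once, starting at N and ending at H.
Cell L has only two open neighbours (I and M), so the path must pass straight through it: one of those is the cell it's entered from and the other is where it exits.
Route from N: up 1 to K, left 1 to J, down 1 to M, left 1 to L, up 3 to A, right 2 to C, down 1 to H — 10 moves in all.
Check: all 11 open cells covered.

N K J M L I D A B C H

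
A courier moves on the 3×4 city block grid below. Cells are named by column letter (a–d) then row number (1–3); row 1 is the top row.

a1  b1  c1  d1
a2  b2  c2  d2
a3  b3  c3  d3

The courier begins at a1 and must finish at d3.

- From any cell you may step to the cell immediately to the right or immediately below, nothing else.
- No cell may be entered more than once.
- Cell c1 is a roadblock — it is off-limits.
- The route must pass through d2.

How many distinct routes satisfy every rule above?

A right/down-only route from a1 to d3 makes exactly 2 down-moves and 3 right-moves in some order.
With no other constraints that would be C(5,2) = 10 routes.
Split at d2 and multiply the segment counts (each segment already excludes blocked cells): a1→d2: 2; d2→d3: 1; product = 2.
That gives 2 routes.

2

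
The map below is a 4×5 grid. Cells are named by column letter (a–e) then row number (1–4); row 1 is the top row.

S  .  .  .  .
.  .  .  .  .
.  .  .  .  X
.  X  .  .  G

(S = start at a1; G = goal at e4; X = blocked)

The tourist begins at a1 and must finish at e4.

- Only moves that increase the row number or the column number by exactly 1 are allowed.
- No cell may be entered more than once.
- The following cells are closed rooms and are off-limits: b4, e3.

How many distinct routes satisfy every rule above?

16

A right/down-only route from a1 to e4 makes exactly 3 down-moves and 4 right-moves in some order.
With no other constraints that would be C(7,3) = 35 routes.
Subtract routes through each blocked cell (inclusion–exclusion for overlaps): − through e3: 15 − through b4: 4 → 16.
That gives 16 routes.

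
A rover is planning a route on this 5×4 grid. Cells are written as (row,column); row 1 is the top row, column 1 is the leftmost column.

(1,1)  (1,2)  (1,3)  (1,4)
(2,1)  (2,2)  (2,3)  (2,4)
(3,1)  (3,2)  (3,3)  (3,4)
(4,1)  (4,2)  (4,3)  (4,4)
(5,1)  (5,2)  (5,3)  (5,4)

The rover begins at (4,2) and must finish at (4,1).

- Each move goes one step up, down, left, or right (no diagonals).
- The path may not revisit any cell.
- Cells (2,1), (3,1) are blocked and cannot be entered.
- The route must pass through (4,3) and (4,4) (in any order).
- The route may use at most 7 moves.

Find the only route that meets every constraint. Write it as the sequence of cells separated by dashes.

(4,2) - (4,3) - (4,4) - (5,4) - (5,3) - (5,2) - (5,1) - (4,1)

The 7-move cap with required stops at (4,3), (4,4) leaves no slack for detours.
Route from (4,2): right 2 to (4,4), down 1 to (5,4), left 3 to (5,1), up 1 to (4,1) — 7 moves in all.
Check: all required cells visited; 7 ≤ 7 moves.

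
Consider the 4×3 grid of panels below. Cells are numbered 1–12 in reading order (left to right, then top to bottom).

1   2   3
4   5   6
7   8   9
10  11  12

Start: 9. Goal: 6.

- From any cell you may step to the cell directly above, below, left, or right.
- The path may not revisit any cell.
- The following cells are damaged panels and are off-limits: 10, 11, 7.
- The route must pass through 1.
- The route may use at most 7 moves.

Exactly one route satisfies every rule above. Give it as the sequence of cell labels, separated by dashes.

9 - 8 - 5 - 4 - 1 - 2 - 3 - 6

The budget equals the shortest possible length, so every move has to be on a shortest route through the required cells.
Route from 9: left 1 to 8, up 1 to 5, left 1 to 4, up 1 to 1, right 2 to 3, down 1 to 6 — 7 moves in all.
Check: all required cells visited; 7 ≤ 7 moves.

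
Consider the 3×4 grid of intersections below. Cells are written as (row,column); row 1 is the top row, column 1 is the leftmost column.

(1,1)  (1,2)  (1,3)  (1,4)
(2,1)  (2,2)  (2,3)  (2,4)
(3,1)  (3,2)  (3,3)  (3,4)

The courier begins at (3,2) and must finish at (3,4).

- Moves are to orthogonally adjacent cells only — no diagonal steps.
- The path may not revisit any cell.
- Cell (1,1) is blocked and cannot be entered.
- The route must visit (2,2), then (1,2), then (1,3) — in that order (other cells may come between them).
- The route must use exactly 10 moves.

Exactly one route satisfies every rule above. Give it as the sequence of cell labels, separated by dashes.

The waypoints must appear in the order (2,2), (1,2), (1,3), with no cell reused.
Route from (3,2): left to (3,1), up to (2,1), right to (2,2), up to (1,2), 2× right (reaching (1,4)), down to (2,4), left to (2,3), down to (3,3), right to (3,4) — 10 moves in all.
Check: order respected ((2,2) at step 3, (1,2) at step 4, (1,3) at step 5); 10 moves as required.

(3,2) - (3,1) - (2,1) - (2,2) - (1,2) - (1,3) - (1,4) - (2,4) - (2,3) - (3,3) - (3,4)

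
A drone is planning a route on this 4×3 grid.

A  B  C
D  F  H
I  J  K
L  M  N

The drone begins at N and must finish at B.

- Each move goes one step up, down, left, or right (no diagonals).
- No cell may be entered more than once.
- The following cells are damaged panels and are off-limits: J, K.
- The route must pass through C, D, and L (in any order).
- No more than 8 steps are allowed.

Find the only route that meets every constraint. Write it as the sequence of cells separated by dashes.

The 8-move cap with required stops at C, D, L leaves no slack for detours.
Route from N: left 2 to L, up 2 to D, right 2 to H, up 1 to C, left 1 to B — 8 moves in all.
Check: all required cells visited; 8 ≤ 8 moves.

N - M - L - I - D - F - H - C - B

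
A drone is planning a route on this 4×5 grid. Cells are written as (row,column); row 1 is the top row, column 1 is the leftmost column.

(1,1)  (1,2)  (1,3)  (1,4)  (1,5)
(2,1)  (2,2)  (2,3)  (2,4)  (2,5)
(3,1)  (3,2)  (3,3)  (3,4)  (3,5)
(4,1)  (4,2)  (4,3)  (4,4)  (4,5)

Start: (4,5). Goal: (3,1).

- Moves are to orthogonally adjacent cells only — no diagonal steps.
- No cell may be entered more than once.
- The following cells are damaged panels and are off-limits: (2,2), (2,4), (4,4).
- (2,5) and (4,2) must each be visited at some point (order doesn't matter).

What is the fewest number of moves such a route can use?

11

Any route passes through (2,5) and (4,2) in some order between (4,5) and (3,1). Summing Manhattan distances along each leg and taking the cheapest ordering ((4,5) → (2,5) → (4,2) → (3,1)) gives a lower bound of 2 + 5 + 2 = 9 moves.
The shortest route satisfying every rule uses 11 moves: (4,5) → (3,5) → (2,5) → (1,5) → (1,4) → (1,3) → (2,3) → (3,3) → (4,3) → (4,2) → (3,2) → (3,1).
The bound of 9 isn't tight here; checking systematically, no route of length 9 through 10 satisfies every constraint, so 11 is the minimum.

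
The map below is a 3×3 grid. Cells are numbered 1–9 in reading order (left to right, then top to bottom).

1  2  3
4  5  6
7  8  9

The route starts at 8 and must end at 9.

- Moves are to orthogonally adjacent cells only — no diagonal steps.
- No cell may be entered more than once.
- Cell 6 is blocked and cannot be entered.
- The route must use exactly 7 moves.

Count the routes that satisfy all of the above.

0

Need simple routes of exactly 7 moves from 8 to 9 (Manhattan distance 1, so 3 moves are spent on a detour and 3 undoing it).
No route satisfies every constraint, so the count is 0.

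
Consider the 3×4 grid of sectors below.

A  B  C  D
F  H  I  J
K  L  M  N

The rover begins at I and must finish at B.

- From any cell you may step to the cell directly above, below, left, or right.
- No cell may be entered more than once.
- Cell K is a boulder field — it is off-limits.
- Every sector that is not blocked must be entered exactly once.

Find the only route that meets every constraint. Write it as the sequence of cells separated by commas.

I, C, D, J, N, M, L, H, F, A, B

Need to visit all 11 open cells exactly once, starting at I and ending at B.
Route from I: up 1 to C, right 1 to D, down 2 to N, left 2 to L, up 1 to H, left 1 to F, up 1 to A, right 1 to B — 10 moves in all.
Check: all 11 open cells covered.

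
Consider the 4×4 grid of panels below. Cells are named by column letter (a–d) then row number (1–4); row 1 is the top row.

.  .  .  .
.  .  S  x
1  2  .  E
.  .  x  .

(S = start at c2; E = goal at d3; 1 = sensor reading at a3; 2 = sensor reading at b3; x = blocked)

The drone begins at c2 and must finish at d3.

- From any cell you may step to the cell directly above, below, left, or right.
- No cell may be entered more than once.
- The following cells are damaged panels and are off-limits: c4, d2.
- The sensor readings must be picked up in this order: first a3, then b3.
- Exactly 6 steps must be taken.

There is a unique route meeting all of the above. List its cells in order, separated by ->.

The waypoints must appear in the order a3, b3, with no cell reused.
Route from c2: left 2 to a2, down 1 to a3, right 3 to d3 — 6 moves in all.
Check: order respected (1 at step 3, 2 at step 4); 6 moves as required.

c2 -> b2 -> a2 -> a3 -> b3 -> c3 -> d3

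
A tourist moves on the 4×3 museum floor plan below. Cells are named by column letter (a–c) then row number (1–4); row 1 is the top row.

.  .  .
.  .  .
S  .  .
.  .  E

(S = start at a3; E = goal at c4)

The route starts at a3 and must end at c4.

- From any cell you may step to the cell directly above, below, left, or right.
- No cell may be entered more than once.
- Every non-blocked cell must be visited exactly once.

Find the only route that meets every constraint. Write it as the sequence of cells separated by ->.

a3 -> a4 -> b4 -> b3 -> b2 -> a2 -> a1 -> b1 -> c1 -> c2 -> c3 -> c4

Need to visit all 12 open cells exactly once, starting at a3 and ending at c4.
Route from a3: down 1 to a4, right 1 to b4, up 2 to b2, left 1 to a2, up 1 to a1, right 2 to c1, down 3 to c4 — 11 moves in all.
Check: all 12 open cells covered.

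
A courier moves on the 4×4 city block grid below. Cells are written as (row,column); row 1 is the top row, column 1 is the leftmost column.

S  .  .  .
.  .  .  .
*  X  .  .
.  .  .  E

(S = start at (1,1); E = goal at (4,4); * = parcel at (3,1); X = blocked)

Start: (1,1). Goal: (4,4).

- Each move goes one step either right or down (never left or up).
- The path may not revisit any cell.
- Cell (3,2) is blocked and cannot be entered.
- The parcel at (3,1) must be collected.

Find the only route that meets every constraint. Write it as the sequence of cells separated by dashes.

Moves only go right or down, so the column and row indices never decrease.
Route from (1,1): down 3 to (4,1), right 3 to (4,4) — 6 moves in all.
Check: all required cells visited.

(1,1) - (2,1) - (3,1) - (4,1) - (4,2) - (4,3) - (4,4)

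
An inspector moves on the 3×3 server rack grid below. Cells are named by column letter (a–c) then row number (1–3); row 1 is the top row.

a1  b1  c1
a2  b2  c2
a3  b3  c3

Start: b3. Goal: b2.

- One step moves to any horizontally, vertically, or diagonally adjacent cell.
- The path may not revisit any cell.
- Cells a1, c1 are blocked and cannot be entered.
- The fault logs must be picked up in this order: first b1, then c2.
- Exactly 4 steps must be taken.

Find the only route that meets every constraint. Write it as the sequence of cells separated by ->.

b3 -> a2 -> b1 -> c2 -> b2

The waypoints must appear in the order b1, c2, with no cell reused.
Route from b3: up-left to a2, up-right to b1, down-right to c2, left to b2 — 4 moves in all.
Check: order respected (b1 at step 2, c2 at step 3); 4 moves as required.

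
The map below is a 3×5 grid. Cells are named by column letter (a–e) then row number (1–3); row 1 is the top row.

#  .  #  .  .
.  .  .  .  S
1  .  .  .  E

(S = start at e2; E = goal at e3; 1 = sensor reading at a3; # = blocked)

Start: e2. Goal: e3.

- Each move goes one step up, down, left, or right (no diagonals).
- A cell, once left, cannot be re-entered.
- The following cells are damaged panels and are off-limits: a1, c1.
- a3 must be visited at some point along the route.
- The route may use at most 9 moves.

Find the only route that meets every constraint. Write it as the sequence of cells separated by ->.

The budget equals the shortest possible length, so every move has to be on a shortest route through the required cells.
Route from e2: 4× left (reaching a2), down to a3, 4× right (reaching e3) — 9 moves in all.
Check: all required cells visited; 9 ≤ 9 moves.

e2 -> d2 -> c2 -> b2 -> a2 -> a3 -> b3 -> c3 -> d3 -> e3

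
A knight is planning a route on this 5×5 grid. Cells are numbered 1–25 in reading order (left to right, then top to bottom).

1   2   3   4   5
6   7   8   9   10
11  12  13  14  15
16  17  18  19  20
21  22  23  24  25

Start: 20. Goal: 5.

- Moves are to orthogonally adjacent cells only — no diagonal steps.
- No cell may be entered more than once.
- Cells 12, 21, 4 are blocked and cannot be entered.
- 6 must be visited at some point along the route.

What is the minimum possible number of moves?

Any route passes through 6 somewhere between 20 and 5. Summing Manhattan distances along the two legs (20 → 6 → 5) gives a lower bound of 6 + 5 = 11 moves.
A route of 11 moves achieves this: 20 → 19 → 18 → 17 → 16 → 11 → 6 → 7 → 8 → 9 → 10 → 5.
Since 11 matches the lower bound, it is optimal.

11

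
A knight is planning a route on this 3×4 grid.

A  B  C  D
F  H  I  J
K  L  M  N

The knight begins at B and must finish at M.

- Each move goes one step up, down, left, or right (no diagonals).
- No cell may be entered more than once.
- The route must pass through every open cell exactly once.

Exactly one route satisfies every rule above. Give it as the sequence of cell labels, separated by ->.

B -> A -> F -> K -> L -> H -> I -> C -> D -> J -> N -> M

Need to visit all 12 open cells exactly once, starting at B and ending at M.
Cell N has only two open neighbours (J and M), so the path must pass straight through it: one of those is the cell it's entered from and the other is where it exits.
Route from B: left 1 to A, down 2 to K, right 1 to L, up 1 to H, right 1 to I, up 1 to C, right 1 to D, down 2 to N, left 1 to M — 11 moves in all.
Check: all 12 open cells covered.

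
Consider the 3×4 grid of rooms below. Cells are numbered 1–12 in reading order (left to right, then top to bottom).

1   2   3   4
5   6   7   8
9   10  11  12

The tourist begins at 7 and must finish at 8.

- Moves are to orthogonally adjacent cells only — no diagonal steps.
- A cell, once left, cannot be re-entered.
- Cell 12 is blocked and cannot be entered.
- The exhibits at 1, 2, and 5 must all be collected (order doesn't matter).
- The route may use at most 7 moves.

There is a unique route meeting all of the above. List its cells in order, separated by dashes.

Any route must reach 1, 2, and 5 and still end at 8 within 7 moves, so the order of the required stops is forced.
Route from 7: left 2 to 5, up 1 to 1, right 3 to 4, down 1 to 8 — 7 moves in all.
Check: all required cells visited; 7 ≤ 7 moves.

7 - 6 - 5 - 1 - 2 - 3 - 4 - 8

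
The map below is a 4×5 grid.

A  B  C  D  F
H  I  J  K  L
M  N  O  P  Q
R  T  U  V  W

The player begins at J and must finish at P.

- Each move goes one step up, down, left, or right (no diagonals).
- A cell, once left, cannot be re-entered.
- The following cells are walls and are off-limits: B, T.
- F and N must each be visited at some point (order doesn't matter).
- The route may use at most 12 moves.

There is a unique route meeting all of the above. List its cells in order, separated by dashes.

J - I - N - O - U - V - W - Q - L - F - D - K - P

The budget equals the shortest possible length, so every move has to be on a shortest route through the required cells.
Route from J: left to I, down to N, right to O, down to U, 2× right (reaching W), 3× up (reaching F), left to D, 2× down (reaching P) — 12 moves in all.
Check: all required cells visited; 12 ≤ 12 moves.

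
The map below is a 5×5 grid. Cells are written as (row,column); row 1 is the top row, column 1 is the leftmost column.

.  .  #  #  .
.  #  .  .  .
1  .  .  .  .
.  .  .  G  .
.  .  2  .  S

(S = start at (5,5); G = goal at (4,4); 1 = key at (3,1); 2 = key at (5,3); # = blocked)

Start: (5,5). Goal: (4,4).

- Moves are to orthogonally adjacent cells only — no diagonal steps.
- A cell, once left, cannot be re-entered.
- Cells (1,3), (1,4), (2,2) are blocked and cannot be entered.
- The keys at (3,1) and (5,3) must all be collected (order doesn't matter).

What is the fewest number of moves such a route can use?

Any route passes through (3,1) and (5,3) in some order between (5,5) and (4,4). Summing Manhattan distances along each leg and taking the cheapest ordering ((5,5) → (5,3) → (3,1) → (4,4)) gives a lower bound of 2 + 4 + 4 = 10 moves.
A route of 10 moves achieves this: (5,5) → (5,4) → (5,3) → (4,3) → (4,2) → (4,1) → (3,1) → (3,2) → (3,3) → (3,4) → (4,4).
Since 10 matches the lower bound, it is optimal.

10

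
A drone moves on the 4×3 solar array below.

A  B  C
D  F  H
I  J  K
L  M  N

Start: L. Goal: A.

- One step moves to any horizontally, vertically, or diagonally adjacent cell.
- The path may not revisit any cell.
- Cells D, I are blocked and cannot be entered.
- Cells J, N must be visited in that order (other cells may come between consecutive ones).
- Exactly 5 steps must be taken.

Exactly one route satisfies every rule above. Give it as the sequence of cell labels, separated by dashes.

The waypoints must appear in the order J, N, with no cell reused.
Route from L: up-right 1 to J, down-right 1 to N, up 1 to K, up-left 2 to A — 5 moves in all.
Check: order respected (J at step 1, N at step 2); 5 moves as required.

L - J - N - K - F - A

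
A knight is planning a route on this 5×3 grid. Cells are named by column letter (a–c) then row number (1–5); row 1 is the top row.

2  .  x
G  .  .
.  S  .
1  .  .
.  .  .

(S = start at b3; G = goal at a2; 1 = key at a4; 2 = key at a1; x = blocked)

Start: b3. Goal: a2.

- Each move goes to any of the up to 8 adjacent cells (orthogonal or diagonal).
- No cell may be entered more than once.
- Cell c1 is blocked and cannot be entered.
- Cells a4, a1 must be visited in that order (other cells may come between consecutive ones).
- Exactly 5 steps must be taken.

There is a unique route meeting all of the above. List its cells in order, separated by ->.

The waypoints must appear in the order a4, a1, with no cell reused.
Route from b3: down-left to a4, up to a3, up-right to b2, up-left to a1, down to a2 — 5 moves in all.
Check: order respected (1 at step 1, 2 at step 4); 5 moves as required.

b3 -> a4 -> a3 -> b2 -> a1 -> a2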